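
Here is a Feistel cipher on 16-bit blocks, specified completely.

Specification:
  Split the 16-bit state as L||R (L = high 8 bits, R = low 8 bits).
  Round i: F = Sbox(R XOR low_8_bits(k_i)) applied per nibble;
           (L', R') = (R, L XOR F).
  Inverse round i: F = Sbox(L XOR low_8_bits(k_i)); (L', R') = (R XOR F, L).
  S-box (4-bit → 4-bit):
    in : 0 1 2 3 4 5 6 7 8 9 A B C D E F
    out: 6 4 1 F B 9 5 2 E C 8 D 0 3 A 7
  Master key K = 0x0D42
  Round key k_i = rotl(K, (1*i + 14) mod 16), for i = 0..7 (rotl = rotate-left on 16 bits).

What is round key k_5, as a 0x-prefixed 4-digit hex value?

0x6A10

K = 0x0D42
k_0 = rotl(K, (1*0+14) mod 16) = rotl(K, 14) = 0x8350
k_1 = rotl(K, (1*1+14) mod 16) = rotl(K, 15) = 0x06A1
k_2 = rotl(K, (1*2+14) mod 16) = rotl(K, 0) = 0x0D42
k_3 = rotl(K, (1*3+14) mod 16) = rotl(K, 1) = 0x1A84
k_4 = rotl(K, (1*4+14) mod 16) = rotl(K, 2) = 0x3508
k_5 = rotl(K, (1*5+14) mod 16) = rotl(K, 3) = 0x6A10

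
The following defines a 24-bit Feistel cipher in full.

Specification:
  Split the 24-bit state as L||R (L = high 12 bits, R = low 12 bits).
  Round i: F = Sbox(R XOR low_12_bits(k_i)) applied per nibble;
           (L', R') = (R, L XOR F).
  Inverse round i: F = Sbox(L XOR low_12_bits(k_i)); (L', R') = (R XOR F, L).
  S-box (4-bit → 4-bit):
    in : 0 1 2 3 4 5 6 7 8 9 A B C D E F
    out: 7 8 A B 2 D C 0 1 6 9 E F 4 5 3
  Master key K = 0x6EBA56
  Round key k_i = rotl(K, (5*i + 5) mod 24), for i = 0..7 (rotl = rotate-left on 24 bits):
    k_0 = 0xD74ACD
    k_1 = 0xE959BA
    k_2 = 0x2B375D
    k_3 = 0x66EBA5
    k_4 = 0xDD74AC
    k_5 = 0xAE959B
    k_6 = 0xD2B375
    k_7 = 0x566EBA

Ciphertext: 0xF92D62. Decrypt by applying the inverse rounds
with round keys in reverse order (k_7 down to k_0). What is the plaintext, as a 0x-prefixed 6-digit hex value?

0x8E5A21

s_0 = ciphertext = 0xF92D62
s_1 = InvRound(s_0, k_7) = 0x5C3F92
s_2 = InvRound(s_1, k_6) = 0x37E5C3
s_3 = InvRound(s_2, k_5) = 0x99E37E
s_4 = InvRound(s_3, k_4) = 0x7C499E
s_5 = InvRound(s_4, k_3) = 0x6567C4
s_6 = InvRound(s_5, k_2) = 0xFBA656
s_7 = InvRound(s_6, k_1) = 0xA21FBA
s_8 = InvRound(s_7, k_0) = 0x8E5A21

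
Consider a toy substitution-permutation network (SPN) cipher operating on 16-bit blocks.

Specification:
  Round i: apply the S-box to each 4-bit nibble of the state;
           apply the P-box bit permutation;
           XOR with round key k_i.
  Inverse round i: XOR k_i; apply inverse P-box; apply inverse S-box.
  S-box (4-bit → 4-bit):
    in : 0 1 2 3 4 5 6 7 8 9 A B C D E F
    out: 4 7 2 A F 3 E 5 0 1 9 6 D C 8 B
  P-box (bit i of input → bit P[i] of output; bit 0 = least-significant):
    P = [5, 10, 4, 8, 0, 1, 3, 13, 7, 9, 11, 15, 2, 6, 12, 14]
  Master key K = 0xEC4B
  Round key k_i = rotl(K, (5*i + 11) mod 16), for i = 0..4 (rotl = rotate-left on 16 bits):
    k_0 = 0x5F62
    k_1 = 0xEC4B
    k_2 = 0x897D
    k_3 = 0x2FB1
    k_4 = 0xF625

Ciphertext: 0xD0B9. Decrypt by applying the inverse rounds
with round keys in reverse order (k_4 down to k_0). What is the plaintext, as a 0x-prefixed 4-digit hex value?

0x98C0

s_0 = ciphertext = 0xD0B9
s_1 = InvRound(s_0, k_4) = 0x95DB
s_2 = InvRound(s_1, k_3) = 0xB669
s_3 = InvRound(s_2, k_2) = 0x7BE6
s_4 = InvRound(s_3, k_1) = 0x7F7F
s_5 = InvRound(s_4, k_0) = 0x98C0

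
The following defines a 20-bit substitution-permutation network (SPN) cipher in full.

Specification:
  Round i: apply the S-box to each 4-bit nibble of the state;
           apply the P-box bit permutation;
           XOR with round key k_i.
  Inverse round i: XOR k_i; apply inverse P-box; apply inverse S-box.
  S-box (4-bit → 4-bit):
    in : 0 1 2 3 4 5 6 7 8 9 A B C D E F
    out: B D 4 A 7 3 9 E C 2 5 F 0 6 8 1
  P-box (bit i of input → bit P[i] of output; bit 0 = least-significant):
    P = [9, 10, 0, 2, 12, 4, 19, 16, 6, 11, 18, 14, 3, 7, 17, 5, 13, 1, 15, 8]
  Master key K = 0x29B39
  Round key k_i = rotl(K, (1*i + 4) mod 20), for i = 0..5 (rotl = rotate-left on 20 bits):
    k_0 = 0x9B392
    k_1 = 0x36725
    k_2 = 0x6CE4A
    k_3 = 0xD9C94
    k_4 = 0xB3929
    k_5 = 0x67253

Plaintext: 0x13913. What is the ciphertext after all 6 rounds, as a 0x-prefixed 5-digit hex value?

0x0C99E

s_0 = plaintext = 0x13913
s_1 = Round(s_0, k_0) = 0x00E36
s_2 = Round(s_1, k_1) = 0x2049B
s_3 = Round(s_2, k_2) = 0x240B7
s_4 = Round(s_3, k_3) = 0x64049
s_5 = Round(s_4, k_4) = 0x144F1
s_6 = Round(s_5, k_5) = 0x0C99E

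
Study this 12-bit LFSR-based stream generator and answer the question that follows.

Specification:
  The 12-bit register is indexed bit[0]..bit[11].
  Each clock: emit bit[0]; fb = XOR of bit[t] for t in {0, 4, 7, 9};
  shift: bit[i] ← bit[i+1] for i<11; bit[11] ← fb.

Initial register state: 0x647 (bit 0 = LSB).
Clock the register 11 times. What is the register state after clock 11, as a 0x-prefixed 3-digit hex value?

0xB98

reg_0 = 0x647
clock 1: out=1, reg = 0x323
clock 2: out=1, reg = 0x191
clock 3: out=1, reg = 0x8C8
clock 4: out=0, reg = 0xC64
clock 5: out=0, reg = 0x632
clock 6: out=0, reg = 0x319
clock 7: out=1, reg = 0x98C
clock 8: out=0, reg = 0xCC6
clock 9: out=0, reg = 0xE63
clock 10: out=1, reg = 0x731
clock 11: out=1, reg = 0xB98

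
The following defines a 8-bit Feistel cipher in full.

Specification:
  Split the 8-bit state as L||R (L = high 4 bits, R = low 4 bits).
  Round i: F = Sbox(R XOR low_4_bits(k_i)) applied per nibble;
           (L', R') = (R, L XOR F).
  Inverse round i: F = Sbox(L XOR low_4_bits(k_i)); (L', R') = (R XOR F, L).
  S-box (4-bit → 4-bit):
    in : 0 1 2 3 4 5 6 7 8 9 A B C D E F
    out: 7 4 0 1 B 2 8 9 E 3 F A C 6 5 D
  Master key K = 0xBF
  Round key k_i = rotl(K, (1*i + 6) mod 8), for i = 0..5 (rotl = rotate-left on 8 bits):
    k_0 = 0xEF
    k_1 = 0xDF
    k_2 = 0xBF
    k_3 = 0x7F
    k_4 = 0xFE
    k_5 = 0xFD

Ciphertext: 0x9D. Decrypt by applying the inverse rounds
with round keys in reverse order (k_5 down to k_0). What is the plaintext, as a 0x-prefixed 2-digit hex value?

s_0 = ciphertext = 0x9D
s_1 = InvRound(s_0, k_5) = 0x69
s_2 = InvRound(s_1, k_4) = 0x76
s_3 = InvRound(s_2, k_3) = 0x87
s_4 = InvRound(s_3, k_2) = 0xE8
s_5 = InvRound(s_4, k_1) = 0xCE
s_6 = InvRound(s_5, k_0) = 0xFC

0xFC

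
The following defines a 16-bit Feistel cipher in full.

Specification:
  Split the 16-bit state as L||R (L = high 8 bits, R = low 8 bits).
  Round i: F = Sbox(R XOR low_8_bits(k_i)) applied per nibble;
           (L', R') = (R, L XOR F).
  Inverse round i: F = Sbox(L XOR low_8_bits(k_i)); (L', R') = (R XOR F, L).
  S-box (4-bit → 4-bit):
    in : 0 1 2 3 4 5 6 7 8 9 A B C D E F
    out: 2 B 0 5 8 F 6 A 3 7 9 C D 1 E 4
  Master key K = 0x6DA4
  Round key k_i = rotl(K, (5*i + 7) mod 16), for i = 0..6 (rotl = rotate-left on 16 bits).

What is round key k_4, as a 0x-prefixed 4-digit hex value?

K = 0x6DA4
k_0 = rotl(K, (5*0+7) mod 16) = rotl(K, 7) = 0xD236
k_1 = rotl(K, (5*1+7) mod 16) = rotl(K, 12) = 0x46DA
k_2 = rotl(K, (5*2+7) mod 16) = rotl(K, 1) = 0xDB48
k_3 = rotl(K, (5*3+7) mod 16) = rotl(K, 6) = 0x691B
k_4 = rotl(K, (5*4+7) mod 16) = rotl(K, 11) = 0x236D

0x236D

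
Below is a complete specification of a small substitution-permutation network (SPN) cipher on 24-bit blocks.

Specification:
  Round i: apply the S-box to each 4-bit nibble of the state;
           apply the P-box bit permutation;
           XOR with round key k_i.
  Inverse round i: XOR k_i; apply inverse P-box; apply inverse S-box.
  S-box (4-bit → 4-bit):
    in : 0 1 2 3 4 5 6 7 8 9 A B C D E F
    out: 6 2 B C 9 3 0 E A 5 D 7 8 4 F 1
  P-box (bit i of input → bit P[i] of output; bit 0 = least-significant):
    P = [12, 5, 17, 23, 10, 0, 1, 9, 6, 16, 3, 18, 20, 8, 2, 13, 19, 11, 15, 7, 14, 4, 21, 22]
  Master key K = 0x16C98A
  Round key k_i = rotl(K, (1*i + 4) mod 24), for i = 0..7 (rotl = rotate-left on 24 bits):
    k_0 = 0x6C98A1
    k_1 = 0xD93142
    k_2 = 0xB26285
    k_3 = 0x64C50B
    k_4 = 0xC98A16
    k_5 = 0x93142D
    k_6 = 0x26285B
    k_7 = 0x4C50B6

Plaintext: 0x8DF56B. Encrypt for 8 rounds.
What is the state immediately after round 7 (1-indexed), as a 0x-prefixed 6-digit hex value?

0xAE3CC5

s_0 = plaintext = 0x8DF56B
s_1 = Round(s_0, k_0) = 0x3F08D1
s_2 = Round(s_1, k_1) = 0xB43064
s_3 = Round(s_2, k_2) = 0x1B1219
s_4 = Round(s_3, k_3) = 0x6B5C5A
s_5 = Round(s_4, k_4) = 0x571717
s_6 = Round(s_5, k_5) = 0x14DD94
s_7 = Round(s_6, k_6) = 0xAE3CC5
s_8 = Round(s_7, k_7) = 0x20AA12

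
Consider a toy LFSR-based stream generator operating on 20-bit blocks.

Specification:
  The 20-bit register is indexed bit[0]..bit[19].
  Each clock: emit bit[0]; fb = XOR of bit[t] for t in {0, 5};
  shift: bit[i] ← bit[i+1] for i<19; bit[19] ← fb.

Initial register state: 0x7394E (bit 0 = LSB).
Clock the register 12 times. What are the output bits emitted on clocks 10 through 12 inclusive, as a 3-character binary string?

001

reg_0 = 0x7394E
clock 1: out=0, reg = 0x39CA7
clock 2: out=1, reg = 0x1CE53
clock 3: out=1, reg = 0x8E729
clock 4: out=1, reg = 0x47394
clock 5: out=0, reg = 0x239CA
clock 6: out=0, reg = 0x11CE5
clock 7: out=1, reg = 0x08E72
clock 8: out=0, reg = 0x84739
clock 9: out=1, reg = 0x4239C
clock 10: out=0, reg = 0x211CE
clock 11: out=0, reg = 0x108E7
clock 12: out=1, reg = 0x08473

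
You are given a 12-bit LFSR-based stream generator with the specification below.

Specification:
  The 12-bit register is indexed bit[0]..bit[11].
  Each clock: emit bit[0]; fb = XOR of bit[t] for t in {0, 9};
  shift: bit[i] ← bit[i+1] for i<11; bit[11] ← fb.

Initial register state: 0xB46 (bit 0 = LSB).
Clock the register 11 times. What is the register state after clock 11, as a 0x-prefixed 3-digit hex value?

0xF37

reg_0 = 0xB46
clock 1: out=0, reg = 0xDA3
clock 2: out=1, reg = 0xED1
clock 3: out=1, reg = 0x768
clock 4: out=0, reg = 0xBB4
clock 5: out=0, reg = 0xDDA
clock 6: out=0, reg = 0x6ED
clock 7: out=1, reg = 0x376
clock 8: out=0, reg = 0x9BB
clock 9: out=1, reg = 0xCDD
clock 10: out=1, reg = 0xE6E
clock 11: out=0, reg = 0xF37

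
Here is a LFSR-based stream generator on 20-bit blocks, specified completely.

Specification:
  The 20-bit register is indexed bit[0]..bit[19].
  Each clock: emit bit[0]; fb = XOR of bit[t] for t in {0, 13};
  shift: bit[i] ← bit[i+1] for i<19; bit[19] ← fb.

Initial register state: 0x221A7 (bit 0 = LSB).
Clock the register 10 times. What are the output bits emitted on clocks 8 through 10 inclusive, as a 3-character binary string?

110

reg_0 = 0x221A7
clock 1: out=1, reg = 0x110D3
clock 2: out=1, reg = 0x88869
clock 3: out=1, reg = 0xC4434
clock 4: out=0, reg = 0x6221A
clock 5: out=0, reg = 0xB110D
clock 6: out=1, reg = 0xD8886
clock 7: out=0, reg = 0x6C443
clock 8: out=1, reg = 0xB6221
clock 9: out=1, reg = 0x5B110
clock 10: out=0, reg = 0xAD888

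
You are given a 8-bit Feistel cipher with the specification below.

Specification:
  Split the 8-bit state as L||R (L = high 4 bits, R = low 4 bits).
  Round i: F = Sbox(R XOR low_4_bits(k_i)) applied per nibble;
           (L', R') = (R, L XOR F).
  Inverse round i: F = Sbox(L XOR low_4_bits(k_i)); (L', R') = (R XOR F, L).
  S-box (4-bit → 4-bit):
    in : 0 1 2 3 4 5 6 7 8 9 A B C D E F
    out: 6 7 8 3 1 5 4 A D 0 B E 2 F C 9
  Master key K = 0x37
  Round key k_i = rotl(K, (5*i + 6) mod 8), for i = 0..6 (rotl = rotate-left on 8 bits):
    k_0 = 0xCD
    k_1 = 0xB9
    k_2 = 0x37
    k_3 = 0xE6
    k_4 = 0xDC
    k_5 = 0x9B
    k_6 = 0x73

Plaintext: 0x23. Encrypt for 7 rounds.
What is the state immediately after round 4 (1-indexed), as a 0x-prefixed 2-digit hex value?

s_0 = plaintext = 0x23
s_1 = Round(s_0, k_0) = 0x3E
s_2 = Round(s_1, k_1) = 0xE9
s_3 = Round(s_2, k_2) = 0x92
s_4 = Round(s_3, k_3) = 0x28
s_5 = Round(s_4, k_4) = 0x83
s_6 = Round(s_5, k_5) = 0x35
s_7 = Round(s_6, k_6) = 0x57

0x28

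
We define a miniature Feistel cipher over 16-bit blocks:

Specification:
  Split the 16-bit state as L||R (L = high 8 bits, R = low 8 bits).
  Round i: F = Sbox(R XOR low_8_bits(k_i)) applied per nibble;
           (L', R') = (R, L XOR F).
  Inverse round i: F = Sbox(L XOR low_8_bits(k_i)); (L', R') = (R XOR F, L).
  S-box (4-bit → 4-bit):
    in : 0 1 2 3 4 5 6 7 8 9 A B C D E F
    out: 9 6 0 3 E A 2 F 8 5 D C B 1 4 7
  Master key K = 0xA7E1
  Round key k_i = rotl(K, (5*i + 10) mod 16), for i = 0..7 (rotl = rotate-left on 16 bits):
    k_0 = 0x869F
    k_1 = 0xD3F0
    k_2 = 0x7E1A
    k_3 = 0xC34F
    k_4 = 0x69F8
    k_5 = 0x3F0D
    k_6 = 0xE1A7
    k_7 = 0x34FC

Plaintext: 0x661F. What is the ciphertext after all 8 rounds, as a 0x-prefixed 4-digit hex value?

s_0 = plaintext = 0x661F
s_1 = Round(s_0, k_0) = 0x1FEF
s_2 = Round(s_1, k_1) = 0xEF78
s_3 = Round(s_2, k_2) = 0x78CF
s_4 = Round(s_3, k_3) = 0xCFF1
s_5 = Round(s_4, k_4) = 0xF15A
s_6 = Round(s_5, k_5) = 0x5A5E
s_7 = Round(s_6, k_6) = 0x5E2F
s_8 = Round(s_7, k_7) = 0x2F4D

0x2F4D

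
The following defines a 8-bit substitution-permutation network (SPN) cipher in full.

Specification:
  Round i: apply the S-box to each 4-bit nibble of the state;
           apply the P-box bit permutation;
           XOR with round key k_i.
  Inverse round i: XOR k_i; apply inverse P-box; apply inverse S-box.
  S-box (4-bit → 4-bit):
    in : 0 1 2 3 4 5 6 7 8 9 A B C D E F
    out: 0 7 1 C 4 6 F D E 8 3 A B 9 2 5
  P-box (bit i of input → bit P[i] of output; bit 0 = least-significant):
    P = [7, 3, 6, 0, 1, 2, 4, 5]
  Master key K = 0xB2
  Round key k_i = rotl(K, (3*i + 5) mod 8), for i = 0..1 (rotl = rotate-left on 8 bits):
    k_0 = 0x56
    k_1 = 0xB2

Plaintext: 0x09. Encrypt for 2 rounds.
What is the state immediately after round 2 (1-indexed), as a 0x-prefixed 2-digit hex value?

s_0 = plaintext = 0x09
s_1 = Round(s_0, k_0) = 0x57
s_2 = Round(s_1, k_1) = 0x67

0x67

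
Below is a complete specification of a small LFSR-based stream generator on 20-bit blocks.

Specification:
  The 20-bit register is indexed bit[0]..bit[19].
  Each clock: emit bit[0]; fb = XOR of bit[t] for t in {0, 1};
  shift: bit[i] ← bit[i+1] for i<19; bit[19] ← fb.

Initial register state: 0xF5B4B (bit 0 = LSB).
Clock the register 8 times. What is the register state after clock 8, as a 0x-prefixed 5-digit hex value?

0xEEF5B

reg_0 = 0xF5B4B
clock 1: out=1, reg = 0x7ADA5
clock 2: out=1, reg = 0xBD6D2
clock 3: out=0, reg = 0xDEB69
clock 4: out=1, reg = 0xEF5B4
clock 5: out=0, reg = 0x77ADA
clock 6: out=0, reg = 0xBBD6D
clock 7: out=1, reg = 0xDDEB6
clock 8: out=0, reg = 0xEEF5B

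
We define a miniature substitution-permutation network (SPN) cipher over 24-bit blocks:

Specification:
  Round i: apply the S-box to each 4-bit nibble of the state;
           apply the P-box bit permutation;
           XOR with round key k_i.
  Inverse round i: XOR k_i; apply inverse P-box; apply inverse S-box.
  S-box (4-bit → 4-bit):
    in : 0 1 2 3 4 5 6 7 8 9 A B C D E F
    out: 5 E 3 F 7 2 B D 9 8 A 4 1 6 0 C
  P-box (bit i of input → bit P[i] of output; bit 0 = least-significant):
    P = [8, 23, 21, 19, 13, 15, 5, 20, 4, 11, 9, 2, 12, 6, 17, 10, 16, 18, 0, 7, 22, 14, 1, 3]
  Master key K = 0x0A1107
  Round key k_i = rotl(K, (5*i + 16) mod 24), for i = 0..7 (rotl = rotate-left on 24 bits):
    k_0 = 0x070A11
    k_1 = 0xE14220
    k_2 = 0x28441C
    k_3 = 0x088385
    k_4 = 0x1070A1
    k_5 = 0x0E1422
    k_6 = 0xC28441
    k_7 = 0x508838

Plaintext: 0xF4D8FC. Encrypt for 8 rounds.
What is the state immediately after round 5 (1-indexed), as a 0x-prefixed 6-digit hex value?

s_0 = plaintext = 0xF4D8FC
s_1 = Round(s_0, k_0) = 0x100B6E
s_2 = Round(s_1, k_1) = 0xF2B02B
s_3 = Round(s_2, k_2) = 0x0FE606
s_4 = Round(s_3, k_3) = 0xC0AA32
s_5 = Round(s_4, k_4) = 0xC1DDC4
s_6 = Round(s_5, k_5) = 0xE83FE3
s_7 = Round(s_6, k_6) = 0x699385
s_8 = Round(s_7, k_7) = 0x80E6A4

0xC1DDC4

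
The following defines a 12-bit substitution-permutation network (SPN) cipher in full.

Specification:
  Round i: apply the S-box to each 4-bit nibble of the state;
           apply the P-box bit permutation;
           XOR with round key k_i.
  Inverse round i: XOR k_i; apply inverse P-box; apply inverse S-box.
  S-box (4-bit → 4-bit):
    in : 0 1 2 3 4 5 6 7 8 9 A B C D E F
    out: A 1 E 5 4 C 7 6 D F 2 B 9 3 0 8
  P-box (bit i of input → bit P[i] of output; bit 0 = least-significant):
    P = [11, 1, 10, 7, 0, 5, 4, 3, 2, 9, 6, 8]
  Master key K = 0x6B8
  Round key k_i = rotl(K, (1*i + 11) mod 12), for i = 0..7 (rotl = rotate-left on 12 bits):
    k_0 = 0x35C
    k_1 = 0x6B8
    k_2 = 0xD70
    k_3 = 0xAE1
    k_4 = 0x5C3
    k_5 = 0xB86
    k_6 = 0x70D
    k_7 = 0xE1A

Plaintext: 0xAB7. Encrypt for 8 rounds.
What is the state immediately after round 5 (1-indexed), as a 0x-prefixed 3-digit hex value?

0x0B7

s_0 = plaintext = 0xAB7
s_1 = Round(s_0, k_0) = 0x577
s_2 = Round(s_1, k_1) = 0x3CA
s_3 = Round(s_2, k_2) = 0xD3F
s_4 = Round(s_3, k_3) = 0x874
s_5 = Round(s_4, k_4) = 0x0B7
s_6 = Round(s_5, k_5) = 0xCAD
s_7 = Round(s_6, k_6) = 0xE2B
s_8 = Round(s_7, k_7) = 0x6A0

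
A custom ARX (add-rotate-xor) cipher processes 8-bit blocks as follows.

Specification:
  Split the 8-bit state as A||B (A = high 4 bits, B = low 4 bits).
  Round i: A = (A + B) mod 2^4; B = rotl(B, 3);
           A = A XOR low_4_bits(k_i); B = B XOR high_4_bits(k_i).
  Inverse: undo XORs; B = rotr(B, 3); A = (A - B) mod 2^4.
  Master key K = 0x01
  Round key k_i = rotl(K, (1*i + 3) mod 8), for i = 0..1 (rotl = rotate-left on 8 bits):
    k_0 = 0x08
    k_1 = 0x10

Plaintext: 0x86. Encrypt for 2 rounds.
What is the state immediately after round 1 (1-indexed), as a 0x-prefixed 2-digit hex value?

s_0 = plaintext = 0x86
s_1 = Round(s_0, k_0) = 0x63
s_2 = Round(s_1, k_1) = 0x98

0x63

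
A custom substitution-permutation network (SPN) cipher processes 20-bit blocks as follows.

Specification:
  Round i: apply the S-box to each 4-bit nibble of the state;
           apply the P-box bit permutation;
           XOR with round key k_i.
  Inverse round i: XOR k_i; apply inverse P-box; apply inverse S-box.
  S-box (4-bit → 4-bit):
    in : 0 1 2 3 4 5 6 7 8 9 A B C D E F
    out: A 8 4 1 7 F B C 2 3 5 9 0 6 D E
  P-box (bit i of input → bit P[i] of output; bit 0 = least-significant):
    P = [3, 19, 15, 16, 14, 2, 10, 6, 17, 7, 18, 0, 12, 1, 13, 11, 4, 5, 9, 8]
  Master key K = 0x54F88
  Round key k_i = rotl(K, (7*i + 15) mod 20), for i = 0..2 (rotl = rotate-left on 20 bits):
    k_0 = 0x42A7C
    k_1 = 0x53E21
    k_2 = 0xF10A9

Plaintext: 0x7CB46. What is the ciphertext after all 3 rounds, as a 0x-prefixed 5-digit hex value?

s_0 = plaintext = 0x7CB46
s_1 = Round(s_0, k_0) = 0xF6D71
s_2 = Round(s_1, k_1) = 0x021C3
s_3 = Round(s_2, k_2) = 0xF3180

0xF3180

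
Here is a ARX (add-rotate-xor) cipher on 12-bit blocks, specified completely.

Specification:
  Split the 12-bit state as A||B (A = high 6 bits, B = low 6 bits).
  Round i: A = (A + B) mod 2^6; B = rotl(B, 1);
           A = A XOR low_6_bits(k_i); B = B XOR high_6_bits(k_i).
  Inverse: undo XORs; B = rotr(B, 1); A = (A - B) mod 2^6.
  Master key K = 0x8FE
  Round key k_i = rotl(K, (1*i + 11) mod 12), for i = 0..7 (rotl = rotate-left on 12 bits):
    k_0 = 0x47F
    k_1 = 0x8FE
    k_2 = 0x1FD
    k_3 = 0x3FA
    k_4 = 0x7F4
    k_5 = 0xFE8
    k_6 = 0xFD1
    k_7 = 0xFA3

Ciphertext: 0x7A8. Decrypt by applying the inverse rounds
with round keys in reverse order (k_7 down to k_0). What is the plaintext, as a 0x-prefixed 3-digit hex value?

s_0 = ciphertext = 0x7A8
s_1 = InvRound(s_0, k_7) = 0xC8B
s_2 = InvRound(s_1, k_6) = 0x25A
s_3 = InvRound(s_2, k_5) = 0xBF2
s_4 = InvRound(s_3, k_4) = 0x976
s_5 = InvRound(s_4, k_3) = 0x8FC
s_6 = InvRound(s_5, k_2) = 0x87D
s_7 = InvRound(s_6, k_1) = 0x40F
s_8 = InvRound(s_7, k_0) = 0x80F

0x80F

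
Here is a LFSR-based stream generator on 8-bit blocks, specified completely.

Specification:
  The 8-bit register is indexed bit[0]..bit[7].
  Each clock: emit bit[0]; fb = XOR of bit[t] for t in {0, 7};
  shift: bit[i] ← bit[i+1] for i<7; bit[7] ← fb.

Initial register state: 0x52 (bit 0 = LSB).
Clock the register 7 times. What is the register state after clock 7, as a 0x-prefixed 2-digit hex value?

reg_0 = 0x52
clock 1: out=0, reg = 0x29
clock 2: out=1, reg = 0x94
clock 3: out=0, reg = 0xCA
clock 4: out=0, reg = 0xE5
clock 5: out=1, reg = 0x72
clock 6: out=0, reg = 0x39
clock 7: out=1, reg = 0x9C

0x9C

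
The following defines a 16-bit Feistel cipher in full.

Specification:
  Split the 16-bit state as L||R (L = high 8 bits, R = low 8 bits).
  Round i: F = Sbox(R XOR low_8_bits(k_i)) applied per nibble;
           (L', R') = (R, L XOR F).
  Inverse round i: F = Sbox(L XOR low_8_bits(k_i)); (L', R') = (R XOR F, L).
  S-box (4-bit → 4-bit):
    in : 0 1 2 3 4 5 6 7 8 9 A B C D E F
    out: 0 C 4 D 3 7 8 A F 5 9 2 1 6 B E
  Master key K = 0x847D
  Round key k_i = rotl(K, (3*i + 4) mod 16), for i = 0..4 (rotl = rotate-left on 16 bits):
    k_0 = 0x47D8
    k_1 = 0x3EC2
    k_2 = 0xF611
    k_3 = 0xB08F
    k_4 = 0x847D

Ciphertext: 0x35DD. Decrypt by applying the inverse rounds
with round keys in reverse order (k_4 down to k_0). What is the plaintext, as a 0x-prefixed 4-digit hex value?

s_0 = ciphertext = 0x35DD
s_1 = InvRound(s_0, k_4) = 0xE235
s_2 = InvRound(s_1, k_3) = 0xB3E2
s_3 = InvRound(s_2, k_2) = 0x76B3
s_4 = InvRound(s_3, k_1) = 0x9076
s_5 = InvRound(s_4, k_0) = 0x4990

0x4990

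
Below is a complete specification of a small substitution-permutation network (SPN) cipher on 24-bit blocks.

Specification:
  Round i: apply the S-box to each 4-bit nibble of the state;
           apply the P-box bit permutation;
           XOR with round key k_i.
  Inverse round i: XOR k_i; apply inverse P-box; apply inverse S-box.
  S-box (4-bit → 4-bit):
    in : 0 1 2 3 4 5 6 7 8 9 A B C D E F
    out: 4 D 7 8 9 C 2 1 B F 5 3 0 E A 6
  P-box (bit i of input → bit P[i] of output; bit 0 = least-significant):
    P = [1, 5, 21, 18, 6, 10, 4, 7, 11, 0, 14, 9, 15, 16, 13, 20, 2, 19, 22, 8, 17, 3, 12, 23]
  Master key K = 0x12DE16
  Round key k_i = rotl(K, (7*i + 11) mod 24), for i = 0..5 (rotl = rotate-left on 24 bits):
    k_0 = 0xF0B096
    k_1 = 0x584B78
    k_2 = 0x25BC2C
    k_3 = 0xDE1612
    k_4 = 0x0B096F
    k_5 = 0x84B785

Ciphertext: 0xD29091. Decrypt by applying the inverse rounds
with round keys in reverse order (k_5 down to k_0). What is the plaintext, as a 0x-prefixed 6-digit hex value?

0x8586ED

s_0 = ciphertext = 0xD29091
s_1 = InvRound(s_0, k_5) = 0x7153F3
s_2 = InvRound(s_1, k_4) = 0x223150
s_3 = InvRound(s_2, k_3) = 0x3D53B1
s_4 = InvRound(s_3, k_2) = 0x6819DC
s_5 = InvRound(s_4, k_1) = 0x07353F
s_6 = InvRound(s_5, k_0) = 0x8586ED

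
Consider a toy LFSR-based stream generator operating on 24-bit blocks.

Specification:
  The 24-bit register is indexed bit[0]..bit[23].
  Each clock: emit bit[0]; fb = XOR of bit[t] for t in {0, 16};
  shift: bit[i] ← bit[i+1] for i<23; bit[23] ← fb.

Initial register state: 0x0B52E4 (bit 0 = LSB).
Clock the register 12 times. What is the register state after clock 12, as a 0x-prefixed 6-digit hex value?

reg_0 = 0x0B52E4
clock 1: out=0, reg = 0x85A972
clock 2: out=0, reg = 0xC2D4B9
clock 3: out=1, reg = 0xE16A5C
clock 4: out=0, reg = 0xF0B52E
clock 5: out=0, reg = 0x785A97
clock 6: out=1, reg = 0xBC2D4B
clock 7: out=1, reg = 0xDE16A5
clock 8: out=1, reg = 0xEF0B52
clock 9: out=0, reg = 0xF785A9
clock 10: out=1, reg = 0x7BC2D4
clock 11: out=0, reg = 0xBDE16A
clock 12: out=0, reg = 0xDEF0B5

0xDEF0B5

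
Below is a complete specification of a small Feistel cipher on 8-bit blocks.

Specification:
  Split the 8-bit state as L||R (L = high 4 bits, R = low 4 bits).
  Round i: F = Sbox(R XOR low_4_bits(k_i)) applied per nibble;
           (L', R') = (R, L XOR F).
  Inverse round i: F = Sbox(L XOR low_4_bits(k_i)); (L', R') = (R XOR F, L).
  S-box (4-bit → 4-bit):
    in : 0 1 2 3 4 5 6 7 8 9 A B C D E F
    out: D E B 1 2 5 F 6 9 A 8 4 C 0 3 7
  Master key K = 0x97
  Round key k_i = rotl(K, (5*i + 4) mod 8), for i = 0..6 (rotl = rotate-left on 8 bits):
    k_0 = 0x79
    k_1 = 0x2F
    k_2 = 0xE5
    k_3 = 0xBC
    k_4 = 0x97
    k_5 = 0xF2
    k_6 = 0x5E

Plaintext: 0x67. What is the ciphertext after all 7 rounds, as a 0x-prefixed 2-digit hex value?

s_0 = plaintext = 0x67
s_1 = Round(s_0, k_0) = 0x75
s_2 = Round(s_1, k_1) = 0x5F
s_3 = Round(s_2, k_2) = 0xFD
s_4 = Round(s_3, k_3) = 0xD1
s_5 = Round(s_4, k_4) = 0x12
s_6 = Round(s_5, k_5) = 0x2C
s_7 = Round(s_6, k_6) = 0xC9

0xC9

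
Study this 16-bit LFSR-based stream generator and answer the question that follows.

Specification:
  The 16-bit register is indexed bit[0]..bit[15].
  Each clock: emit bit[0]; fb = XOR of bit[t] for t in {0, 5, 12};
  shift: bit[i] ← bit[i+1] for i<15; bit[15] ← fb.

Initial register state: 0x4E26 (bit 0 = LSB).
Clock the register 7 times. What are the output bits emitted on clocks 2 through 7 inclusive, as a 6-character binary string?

110010

reg_0 = 0x4E26
clock 1: out=0, reg = 0xA713
clock 2: out=1, reg = 0xD389
clock 3: out=1, reg = 0x69C4
clock 4: out=0, reg = 0x34E2
clock 5: out=0, reg = 0x1A71
clock 6: out=1, reg = 0x8D38
clock 7: out=0, reg = 0xC69C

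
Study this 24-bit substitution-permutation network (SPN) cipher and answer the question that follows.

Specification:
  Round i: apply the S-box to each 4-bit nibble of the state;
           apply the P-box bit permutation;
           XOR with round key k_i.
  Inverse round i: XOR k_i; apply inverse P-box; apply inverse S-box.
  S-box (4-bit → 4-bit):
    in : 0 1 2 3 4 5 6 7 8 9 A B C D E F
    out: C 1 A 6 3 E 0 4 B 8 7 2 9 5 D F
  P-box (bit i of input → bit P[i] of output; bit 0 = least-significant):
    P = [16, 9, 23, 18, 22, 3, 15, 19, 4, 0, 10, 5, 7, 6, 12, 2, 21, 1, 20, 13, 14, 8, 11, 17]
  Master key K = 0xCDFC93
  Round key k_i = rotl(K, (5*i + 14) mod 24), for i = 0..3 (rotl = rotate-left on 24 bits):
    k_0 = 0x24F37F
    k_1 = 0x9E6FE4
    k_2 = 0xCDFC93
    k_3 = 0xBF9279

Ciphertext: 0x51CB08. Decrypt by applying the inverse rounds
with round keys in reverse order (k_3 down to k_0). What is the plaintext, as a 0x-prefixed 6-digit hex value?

s_0 = ciphertext = 0x51CB08
s_1 = InvRound(s_0, k_3) = 0xF138C0
s_2 = InvRound(s_1, k_2) = 0x1ABA09
s_3 = InvRound(s_2, k_1) = 0x46F530
s_4 = InvRound(s_3, k_0) = 0x94234B

0x94234B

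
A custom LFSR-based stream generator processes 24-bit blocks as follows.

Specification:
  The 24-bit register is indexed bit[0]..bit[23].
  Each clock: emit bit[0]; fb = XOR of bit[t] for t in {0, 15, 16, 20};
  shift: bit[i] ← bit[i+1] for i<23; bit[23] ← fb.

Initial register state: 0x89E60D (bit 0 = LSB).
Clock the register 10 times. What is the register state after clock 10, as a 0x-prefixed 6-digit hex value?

0x1BE279

reg_0 = 0x89E60D
clock 1: out=1, reg = 0xC4F306
clock 2: out=0, reg = 0xE27983
clock 3: out=1, reg = 0xF13CC1
clock 4: out=1, reg = 0xF89E60
clock 5: out=0, reg = 0x7C4F30
clock 6: out=0, reg = 0xBE2798
clock 7: out=0, reg = 0xDF13CC
clock 8: out=0, reg = 0x6F89E6
clock 9: out=0, reg = 0x37C4F3
clock 10: out=1, reg = 0x1BE279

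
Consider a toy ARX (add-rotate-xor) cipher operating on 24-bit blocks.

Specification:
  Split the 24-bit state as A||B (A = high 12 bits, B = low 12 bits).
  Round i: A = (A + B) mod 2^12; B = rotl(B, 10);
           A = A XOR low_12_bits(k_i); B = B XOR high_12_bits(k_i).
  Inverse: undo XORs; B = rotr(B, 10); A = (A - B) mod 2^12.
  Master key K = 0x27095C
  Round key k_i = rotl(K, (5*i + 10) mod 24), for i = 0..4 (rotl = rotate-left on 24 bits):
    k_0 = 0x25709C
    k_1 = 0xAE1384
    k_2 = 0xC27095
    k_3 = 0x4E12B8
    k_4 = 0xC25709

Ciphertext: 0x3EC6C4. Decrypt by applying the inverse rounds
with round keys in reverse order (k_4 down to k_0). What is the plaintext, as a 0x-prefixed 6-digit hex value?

s_0 = ciphertext = 0x3EC6C4
s_1 = InvRound(s_0, k_4) = 0x95FB86
s_2 = InvRound(s_1, k_3) = 0xE48D9F
s_3 = InvRound(s_2, k_2) = 0x7FD6E0
s_4 = InvRound(s_3, k_1) = 0x472007
s_5 = InvRound(s_4, k_0) = 0xBAE940

0xBAE940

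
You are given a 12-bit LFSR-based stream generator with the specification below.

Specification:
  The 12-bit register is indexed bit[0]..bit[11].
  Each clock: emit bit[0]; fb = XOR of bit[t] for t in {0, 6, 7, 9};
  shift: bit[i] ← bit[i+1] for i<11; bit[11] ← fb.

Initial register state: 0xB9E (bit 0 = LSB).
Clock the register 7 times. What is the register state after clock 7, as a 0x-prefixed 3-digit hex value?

0xE57

reg_0 = 0xB9E
clock 1: out=0, reg = 0x5CF
clock 2: out=1, reg = 0xAE7
clock 3: out=1, reg = 0x573
clock 4: out=1, reg = 0x2B9
clock 5: out=1, reg = 0x95C
clock 6: out=0, reg = 0xCAE
clock 7: out=0, reg = 0xE57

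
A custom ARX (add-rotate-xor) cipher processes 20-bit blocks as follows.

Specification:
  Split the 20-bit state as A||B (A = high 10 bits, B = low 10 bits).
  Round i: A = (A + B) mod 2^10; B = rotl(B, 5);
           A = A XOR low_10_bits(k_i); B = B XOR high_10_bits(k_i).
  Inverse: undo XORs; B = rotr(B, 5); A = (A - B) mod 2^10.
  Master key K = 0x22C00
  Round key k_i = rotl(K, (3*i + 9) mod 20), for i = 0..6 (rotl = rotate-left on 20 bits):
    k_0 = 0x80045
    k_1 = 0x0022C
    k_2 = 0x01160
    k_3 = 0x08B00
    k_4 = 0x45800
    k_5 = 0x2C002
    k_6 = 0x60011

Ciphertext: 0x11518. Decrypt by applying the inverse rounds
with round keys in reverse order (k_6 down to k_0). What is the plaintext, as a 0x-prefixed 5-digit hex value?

0x4F1CE

s_0 = ciphertext = 0x11518
s_1 = InvRound(s_0, k_6) = 0x54304
s_2 = InvRound(s_1, k_5) = 0xAD69D
s_3 = InvRound(s_2, k_4) = 0x4E57C
s_4 = InvRound(s_3, k_3) = 0x9BFCA
s_5 = InvRound(s_4, k_2) = 0x4C5DE
s_6 = InvRound(s_5, k_1) = 0xD3FCE
s_7 = InvRound(s_6, k_0) = 0x4F1CE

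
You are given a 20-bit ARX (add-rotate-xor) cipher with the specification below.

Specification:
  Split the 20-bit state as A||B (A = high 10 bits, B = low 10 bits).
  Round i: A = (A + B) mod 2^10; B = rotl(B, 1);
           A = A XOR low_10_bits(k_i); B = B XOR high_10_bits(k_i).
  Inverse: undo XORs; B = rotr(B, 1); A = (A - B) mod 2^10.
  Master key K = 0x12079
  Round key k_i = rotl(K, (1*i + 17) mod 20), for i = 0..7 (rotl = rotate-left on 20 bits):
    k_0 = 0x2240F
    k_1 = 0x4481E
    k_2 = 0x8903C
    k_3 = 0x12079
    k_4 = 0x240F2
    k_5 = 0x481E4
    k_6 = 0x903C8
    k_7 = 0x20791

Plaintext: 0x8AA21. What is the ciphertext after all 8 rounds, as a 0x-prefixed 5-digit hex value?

s_0 = plaintext = 0x8AA21
s_1 = Round(s_0, k_0) = 0x110CA
s_2 = Round(s_1, k_1) = 0x44086
s_3 = Round(s_2, k_2) = 0x6AB28
s_4 = Round(s_3, k_3) = 0x2AE19
s_5 = Round(s_4, k_4) = 0x8D8A3
s_6 = Round(s_5, k_5) = 0xCF466
s_7 = Round(s_6, k_6) = 0x1AE8C
s_8 = Round(s_7, k_7) = 0x59998

0x59998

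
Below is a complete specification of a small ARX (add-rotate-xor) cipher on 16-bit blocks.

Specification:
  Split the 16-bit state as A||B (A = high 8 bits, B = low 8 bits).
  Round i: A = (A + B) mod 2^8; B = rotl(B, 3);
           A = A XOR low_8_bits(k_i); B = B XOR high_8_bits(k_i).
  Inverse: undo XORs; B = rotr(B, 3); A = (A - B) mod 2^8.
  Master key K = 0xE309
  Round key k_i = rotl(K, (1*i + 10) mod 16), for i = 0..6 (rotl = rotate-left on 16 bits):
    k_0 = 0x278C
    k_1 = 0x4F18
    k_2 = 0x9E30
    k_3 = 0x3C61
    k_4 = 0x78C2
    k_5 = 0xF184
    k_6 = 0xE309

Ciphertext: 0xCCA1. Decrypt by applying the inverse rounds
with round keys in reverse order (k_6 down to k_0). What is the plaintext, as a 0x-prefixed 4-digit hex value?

0x50CB

s_0 = ciphertext = 0xCCA1
s_1 = InvRound(s_0, k_6) = 0x7D48
s_2 = InvRound(s_1, k_5) = 0xC237
s_3 = InvRound(s_2, k_4) = 0x17E9
s_4 = InvRound(s_3, k_3) = 0xBCBA
s_5 = InvRound(s_4, k_2) = 0x0884
s_6 = InvRound(s_5, k_1) = 0x9779
s_7 = InvRound(s_6, k_0) = 0x50CB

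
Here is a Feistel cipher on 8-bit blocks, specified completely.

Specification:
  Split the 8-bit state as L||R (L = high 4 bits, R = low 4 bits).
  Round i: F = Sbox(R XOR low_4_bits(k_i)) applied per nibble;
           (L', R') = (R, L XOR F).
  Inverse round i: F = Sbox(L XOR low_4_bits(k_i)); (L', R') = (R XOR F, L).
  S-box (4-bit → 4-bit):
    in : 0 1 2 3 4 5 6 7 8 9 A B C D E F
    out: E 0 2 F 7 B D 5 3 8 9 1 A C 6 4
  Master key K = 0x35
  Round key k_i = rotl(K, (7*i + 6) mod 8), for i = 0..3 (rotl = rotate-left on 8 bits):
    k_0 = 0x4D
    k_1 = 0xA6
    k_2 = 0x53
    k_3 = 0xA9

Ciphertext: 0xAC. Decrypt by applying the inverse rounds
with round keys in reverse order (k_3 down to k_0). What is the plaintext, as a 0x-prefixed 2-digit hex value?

s_0 = ciphertext = 0xAC
s_1 = InvRound(s_0, k_3) = 0x3A
s_2 = InvRound(s_1, k_2) = 0x43
s_3 = InvRound(s_2, k_1) = 0x14
s_4 = InvRound(s_3, k_0) = 0xE1

0xE1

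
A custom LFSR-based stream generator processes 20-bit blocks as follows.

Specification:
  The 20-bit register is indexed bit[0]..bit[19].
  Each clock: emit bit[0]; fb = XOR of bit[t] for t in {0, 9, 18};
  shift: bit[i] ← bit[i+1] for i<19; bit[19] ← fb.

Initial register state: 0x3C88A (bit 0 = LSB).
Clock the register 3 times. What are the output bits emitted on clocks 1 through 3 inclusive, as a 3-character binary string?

010

reg_0 = 0x3C88A
clock 1: out=0, reg = 0x1E445
clock 2: out=1, reg = 0x8F222
clock 3: out=0, reg = 0xC7911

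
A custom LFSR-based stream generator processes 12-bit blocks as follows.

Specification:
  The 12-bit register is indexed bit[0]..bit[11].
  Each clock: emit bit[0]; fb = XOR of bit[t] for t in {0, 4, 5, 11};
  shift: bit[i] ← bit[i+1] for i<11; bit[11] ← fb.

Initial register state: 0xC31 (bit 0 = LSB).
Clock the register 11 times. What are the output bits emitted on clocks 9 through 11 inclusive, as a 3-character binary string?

reg_0 = 0xC31
clock 1: out=1, reg = 0x618
clock 2: out=0, reg = 0xB0C
clock 3: out=0, reg = 0xD86
clock 4: out=0, reg = 0xEC3
clock 5: out=1, reg = 0x761
clock 6: out=1, reg = 0x3B0
clock 7: out=0, reg = 0x1D8
clock 8: out=0, reg = 0x8EC
clock 9: out=0, reg = 0x476
clock 10: out=0, reg = 0x23B
clock 11: out=1, reg = 0x91D

001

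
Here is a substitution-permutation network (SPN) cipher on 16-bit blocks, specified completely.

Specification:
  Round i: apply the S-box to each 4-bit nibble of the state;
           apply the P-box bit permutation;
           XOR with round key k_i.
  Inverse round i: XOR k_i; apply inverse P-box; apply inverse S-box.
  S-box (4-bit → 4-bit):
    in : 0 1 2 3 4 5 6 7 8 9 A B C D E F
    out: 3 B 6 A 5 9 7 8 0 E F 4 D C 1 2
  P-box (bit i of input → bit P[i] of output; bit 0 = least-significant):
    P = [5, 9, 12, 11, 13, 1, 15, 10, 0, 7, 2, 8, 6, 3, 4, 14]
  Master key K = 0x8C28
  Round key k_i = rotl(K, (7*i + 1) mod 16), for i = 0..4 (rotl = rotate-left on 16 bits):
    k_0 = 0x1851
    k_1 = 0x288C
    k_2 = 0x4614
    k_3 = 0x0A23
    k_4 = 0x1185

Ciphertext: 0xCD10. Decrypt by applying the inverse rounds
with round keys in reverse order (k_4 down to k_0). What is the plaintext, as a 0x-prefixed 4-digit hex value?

0x75A4

s_0 = ciphertext = 0xCD10
s_1 = InvRound(s_0, k_4) = 0xD6DD
s_2 = InvRound(s_1, k_3) = 0xA29C
s_3 = InvRound(s_2, k_2) = 0x3FC8
s_4 = InvRound(s_3, k_1) = 0xED72
s_5 = InvRound(s_4, k_0) = 0x75A4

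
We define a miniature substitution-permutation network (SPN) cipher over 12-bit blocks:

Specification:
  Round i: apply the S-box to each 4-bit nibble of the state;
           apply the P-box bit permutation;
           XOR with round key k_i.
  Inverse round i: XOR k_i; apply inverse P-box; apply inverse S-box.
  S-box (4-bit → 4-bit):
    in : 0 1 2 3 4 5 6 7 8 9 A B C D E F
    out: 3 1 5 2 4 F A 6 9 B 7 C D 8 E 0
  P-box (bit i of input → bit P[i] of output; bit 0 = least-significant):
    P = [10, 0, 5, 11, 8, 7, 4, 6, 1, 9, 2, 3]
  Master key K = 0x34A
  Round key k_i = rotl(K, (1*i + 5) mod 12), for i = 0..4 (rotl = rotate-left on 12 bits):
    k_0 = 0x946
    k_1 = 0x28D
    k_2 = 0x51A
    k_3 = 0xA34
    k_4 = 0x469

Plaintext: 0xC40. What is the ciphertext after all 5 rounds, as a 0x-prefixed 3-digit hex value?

s_0 = plaintext = 0xC40
s_1 = Round(s_0, k_0) = 0xD59
s_2 = Round(s_1, k_1) = 0xF54
s_3 = Round(s_2, k_2) = 0x4EA
s_4 = Round(s_3, k_3) = 0xEC1
s_5 = Round(s_4, k_4) = 0x335

0x335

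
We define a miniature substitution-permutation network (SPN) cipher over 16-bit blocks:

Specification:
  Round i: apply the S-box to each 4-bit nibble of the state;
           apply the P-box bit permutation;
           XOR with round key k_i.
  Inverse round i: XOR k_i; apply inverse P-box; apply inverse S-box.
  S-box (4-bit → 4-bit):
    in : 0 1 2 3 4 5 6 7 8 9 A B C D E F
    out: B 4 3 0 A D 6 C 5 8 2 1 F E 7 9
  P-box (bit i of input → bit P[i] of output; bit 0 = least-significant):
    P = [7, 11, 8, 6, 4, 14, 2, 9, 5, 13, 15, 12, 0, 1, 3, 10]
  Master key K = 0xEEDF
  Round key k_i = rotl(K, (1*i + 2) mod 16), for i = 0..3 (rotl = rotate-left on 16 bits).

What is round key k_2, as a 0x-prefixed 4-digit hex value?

K = 0xEEDF
k_0 = rotl(K, (1*0+2) mod 16) = rotl(K, 2) = 0xBB7F
k_1 = rotl(K, (1*1+2) mod 16) = rotl(K, 3) = 0x76FF
k_2 = rotl(K, (1*2+2) mod 16) = rotl(K, 4) = 0xEDFE

0xEDFE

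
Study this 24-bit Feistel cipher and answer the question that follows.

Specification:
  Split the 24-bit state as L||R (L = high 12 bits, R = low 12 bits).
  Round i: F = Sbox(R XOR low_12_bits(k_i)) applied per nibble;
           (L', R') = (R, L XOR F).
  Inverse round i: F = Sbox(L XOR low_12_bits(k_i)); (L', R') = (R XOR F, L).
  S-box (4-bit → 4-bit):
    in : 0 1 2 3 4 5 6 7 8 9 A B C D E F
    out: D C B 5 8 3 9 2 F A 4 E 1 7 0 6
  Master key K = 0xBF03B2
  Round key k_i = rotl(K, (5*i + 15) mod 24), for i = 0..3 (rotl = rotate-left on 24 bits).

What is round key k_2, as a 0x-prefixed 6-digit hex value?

0x7E0765

K = 0xBF03B2
k_0 = rotl(K, (5*0+15) mod 24) = rotl(K, 15) = 0xD95F81
k_1 = rotl(K, (5*1+15) mod 24) = rotl(K, 20) = 0x2BF03B
k_2 = rotl(K, (5*2+15) mod 24) = rotl(K, 1) = 0x7E0765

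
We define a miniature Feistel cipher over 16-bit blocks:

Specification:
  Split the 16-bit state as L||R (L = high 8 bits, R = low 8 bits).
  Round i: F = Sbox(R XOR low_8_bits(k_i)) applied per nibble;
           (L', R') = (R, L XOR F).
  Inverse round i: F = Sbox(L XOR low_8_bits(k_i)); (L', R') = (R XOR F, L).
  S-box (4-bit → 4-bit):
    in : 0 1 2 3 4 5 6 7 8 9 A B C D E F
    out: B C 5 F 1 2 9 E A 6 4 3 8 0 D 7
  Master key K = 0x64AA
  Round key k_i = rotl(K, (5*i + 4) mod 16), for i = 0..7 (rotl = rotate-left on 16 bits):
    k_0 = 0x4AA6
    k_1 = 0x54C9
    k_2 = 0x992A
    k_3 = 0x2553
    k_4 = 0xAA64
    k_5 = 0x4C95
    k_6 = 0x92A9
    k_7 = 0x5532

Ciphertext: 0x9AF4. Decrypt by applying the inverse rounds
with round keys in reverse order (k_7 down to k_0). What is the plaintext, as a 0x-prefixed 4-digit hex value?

s_0 = ciphertext = 0x9AF4
s_1 = InvRound(s_0, k_7) = 0xBE9A
s_2 = InvRound(s_1, k_6) = 0x54BE
s_3 = InvRound(s_2, k_5) = 0x3254
s_4 = InvRound(s_3, k_4) = 0x7D32
s_5 = InvRound(s_4, k_3) = 0x6F7D
s_6 = InvRound(s_5, k_2) = 0x6F6F
s_7 = InvRound(s_6, k_1) = 0x266F
s_8 = InvRound(s_7, k_0) = 0xC426

0xC426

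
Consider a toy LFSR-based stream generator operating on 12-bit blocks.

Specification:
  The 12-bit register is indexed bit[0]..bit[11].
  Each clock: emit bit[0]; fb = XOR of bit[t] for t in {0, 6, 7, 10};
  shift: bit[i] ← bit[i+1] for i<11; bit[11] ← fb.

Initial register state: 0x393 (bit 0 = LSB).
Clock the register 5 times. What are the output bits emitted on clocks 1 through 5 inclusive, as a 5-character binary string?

reg_0 = 0x393
clock 1: out=1, reg = 0x1C9
clock 2: out=1, reg = 0x8E4
clock 3: out=0, reg = 0x472
clock 4: out=0, reg = 0x239
clock 5: out=1, reg = 0x91C

11001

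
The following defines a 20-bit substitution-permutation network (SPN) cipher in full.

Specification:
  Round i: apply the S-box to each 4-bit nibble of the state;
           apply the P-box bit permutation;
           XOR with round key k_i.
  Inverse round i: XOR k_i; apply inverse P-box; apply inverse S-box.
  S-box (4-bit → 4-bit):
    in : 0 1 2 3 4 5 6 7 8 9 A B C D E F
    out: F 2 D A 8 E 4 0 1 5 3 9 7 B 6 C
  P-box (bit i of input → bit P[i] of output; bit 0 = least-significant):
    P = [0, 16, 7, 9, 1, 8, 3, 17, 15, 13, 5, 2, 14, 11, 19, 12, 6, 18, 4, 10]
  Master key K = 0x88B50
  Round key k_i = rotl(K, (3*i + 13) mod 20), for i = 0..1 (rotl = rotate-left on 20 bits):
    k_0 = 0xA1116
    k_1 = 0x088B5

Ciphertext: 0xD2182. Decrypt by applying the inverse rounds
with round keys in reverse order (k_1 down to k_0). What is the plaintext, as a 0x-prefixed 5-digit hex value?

0xEB0E6

s_0 = ciphertext = 0xD2182
s_1 = InvRound(s_0, k_1) = 0xEE0AA
s_2 = InvRound(s_1, k_0) = 0xEB0E6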